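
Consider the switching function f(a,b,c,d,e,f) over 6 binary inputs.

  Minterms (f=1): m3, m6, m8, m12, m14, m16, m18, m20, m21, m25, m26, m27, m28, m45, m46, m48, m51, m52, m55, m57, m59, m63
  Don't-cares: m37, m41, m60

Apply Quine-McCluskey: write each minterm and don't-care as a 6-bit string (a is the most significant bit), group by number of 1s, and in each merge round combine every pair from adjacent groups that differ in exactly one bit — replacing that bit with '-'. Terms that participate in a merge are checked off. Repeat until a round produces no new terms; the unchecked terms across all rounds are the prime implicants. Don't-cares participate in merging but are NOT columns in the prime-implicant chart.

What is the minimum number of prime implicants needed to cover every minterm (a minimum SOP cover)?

Round 0: 000011 000110✓ 001000✓ 001100✓ 001110✓ 010000✓ 010010✓ 010100✓ 010101✓ 011001✓ 011010✓ 011011✓ 011100✓ 100101✓ 101001✓ 101101✓ 101110✓ 110000✓ 110011✓ 110100✓ 110111✓ 111001✓ 111011✓ 111100✓ 111111✓
Round 1: -01110 -10000✓ -10100✓ -11001✓ -11011✓ -11100✓ 0-1100 00-110 001-00 0011-0 01-010 01-100✓ 010-00✓ 0100-0 01010- 0110-1✓ 01101- 1-1001 10-101 101-01 11-011✓ 11-100✓ 11-111✓ 110-00✓ 110-11✓ 111-11✓ 1110-1✓
Round 2: -1-100 -10-00 -110-1 11--11
PIs = {-01110, -1-100, -10-00, -110-1, 0-1100, 00-110, 000011, 001-00, 0011-0, 01-010, 0100-0, 01010-, 01101-, 1-1001, 10-101, 101-01, 11--11}
Coverage chart:
  m3: 000011 ←essential
  m6: 00-110 ←essential
  m8: 001-00 ←essential
  m12: 0-1100,001-00,0011-0
  m14: -01110,00-110,0011-0
  m16: -10-00,0100-0
  m18: 01-010,0100-0
  m20: -1-100,-10-00,01010-
  m21: 01010- ←essential
  m25: -110-1 ←essential
  m26: 01-010,01101-
  m27: -110-1,01101-
  m28: -1-100,0-1100
  m45: 10-101,101-01
  m46: -01110 ←essential
  m48: -10-00 ←essential
  m51: 11--11 ←essential
  m52: -1-100,-10-00
  m55: 11--11 ←essential
  m57: -110-1,1-1001
  m59: -110-1,11--11
  m63: 11--11 ←essential
Essential: -01110, -10-00, -110-1, 00-110, 000011, 001-00, 01010-, 11--11
Petrick residual → -1-100, 01-010, 10-101
Min cover (11 terms): b'cdef' + bde'f' + bc'e'f' + bcd'f + a'b'def' + a'b'c'd'ef + a'b'ce'f' + a'bd'ef' + a'bc'de' + ab'de'f + abef

11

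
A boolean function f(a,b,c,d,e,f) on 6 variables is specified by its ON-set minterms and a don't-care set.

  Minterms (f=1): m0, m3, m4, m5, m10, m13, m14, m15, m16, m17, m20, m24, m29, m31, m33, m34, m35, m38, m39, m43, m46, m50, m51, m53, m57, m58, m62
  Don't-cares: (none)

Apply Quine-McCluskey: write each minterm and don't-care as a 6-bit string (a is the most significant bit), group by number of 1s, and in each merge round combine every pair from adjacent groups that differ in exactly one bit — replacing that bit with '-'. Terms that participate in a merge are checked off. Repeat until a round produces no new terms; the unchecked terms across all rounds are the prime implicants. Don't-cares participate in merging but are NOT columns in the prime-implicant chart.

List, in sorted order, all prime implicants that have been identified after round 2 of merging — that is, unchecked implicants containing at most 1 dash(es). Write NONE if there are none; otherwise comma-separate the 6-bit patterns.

-00011, -01110, 00-101, 00010-, 001-10, 00111-, 01-000, 01000-, 1-1110, 10-011, 10-110, 1000-1, 11-010, 110101, 111-10, 111001

size-2^0 implicants → 000000(✓)  000011(✓)  000100(✓)  000101(✓)  001010(✓)  001101(✓)  001110(✓)  001111(✓)  010000(✓)  010001(✓)  010100(✓)  011000(✓)  011101(✓)  011111(✓)  100001(✓)  100010(✓)  100011(✓)  100110(✓)  100111(✓)  101011(✓)  101110(✓)  110010(✓)  110011(✓)  110101  111001  111010(✓)  111110(✓)
size-2^1 implicants → -00011  -01110  0-0000(✓)  0-0100(✓)  0-1101(✓)  0-1111(✓)  00-101  000-00(✓)  00010-  001-10  0011-1(✓)  00111-  01-000  010-00(✓)  01000-  0111-1(✓)  1-0010(✓)  1-0011(✓)  1-1110  10-011  10-110  100-10(✓)  100-11(✓)  1000-1  10001-(✓)  10011-(✓)  11-010  11001-(✓)  111-10
size-2^2 implicants → 0-0-00  0-11-1  1-001-  100-1-
Unchecked terms (primes): -00011, -01110, 0-0-00, 0-11-1, 00-101, 00010-, 001-10, 00111-, 01-000, 01000-, 1-001-, 1-1110, 10-011, 10-110, 100-1-, 1000-1, 11-010, 110101, 111-10, 111001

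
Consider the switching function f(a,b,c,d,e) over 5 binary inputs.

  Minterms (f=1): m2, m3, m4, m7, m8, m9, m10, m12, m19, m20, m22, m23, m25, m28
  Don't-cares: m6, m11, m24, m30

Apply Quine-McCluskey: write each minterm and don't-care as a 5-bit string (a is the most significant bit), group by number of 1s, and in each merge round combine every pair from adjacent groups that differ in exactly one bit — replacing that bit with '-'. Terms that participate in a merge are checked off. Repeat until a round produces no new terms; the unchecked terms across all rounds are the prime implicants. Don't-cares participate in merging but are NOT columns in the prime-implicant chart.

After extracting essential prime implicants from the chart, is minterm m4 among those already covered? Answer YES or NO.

size-2^0 implicants → 00010(✓)  00011(✓)  00100(✓)  00110(✓)  00111(✓)  01000(✓)  01001(✓)  01010(✓)  01011(✓)  01100(✓)  10011(✓)  10100(✓)  10110(✓)  10111(✓)  11000(✓)  11001(✓)  11100(✓)  11110(✓)
size-2^1 implicants → -0011(✓)  -0100(✓)  -0110(✓)  -0111(✓)  -1000(✓)  -1001(✓)  -1100(✓)  0-010(✓)  0-011(✓)  0-100(✓)  00-10(✓)  00-11(✓)  0001-(✓)  001-0(✓)  0011-(✓)  01-00(✓)  010-0(✓)  010-1(✓)  0100-(✓)  0101-(✓)  1-100(✓)  1-110(✓)  10-11(✓)  101-0(✓)  1011-(✓)  11-00(✓)  1100-(✓)  111-0(✓)
size-2^2 implicants → --100  -0-11  -01-0  -011-  -1-00  -100-  0-01-  00-1-  010--  1-1-0
Unchecked terms (primes): --100, -0-11, -01-0, -011-, -1-00, -100-, 0-01-, 00-1-, 010--, 1-1-0
Minterm coverage:
  m2 ⊆ 0-01-,00-1-
  m3 ⊆ -0-11,0-01-,00-1-
  m4 ⊆ --100,-01-0
  m7 ⊆ -0-11,-011-,00-1-
  m8 ⊆ -1-00,-100-,010--
  m9 ⊆ -100-,010--
  m10 ⊆ 0-01-,010--
  m12 ⊆ --100,-1-00
  m19 ⊆ -0-11 [E]
  m20 ⊆ --100,-01-0,1-1-0
  m22 ⊆ -01-0,-011-,1-1-0
  m23 ⊆ -0-11,-011-
  m25 ⊆ -100- [E]
  m28 ⊆ --100,-1-00,1-1-0
E = {-0-11, -100-}

NO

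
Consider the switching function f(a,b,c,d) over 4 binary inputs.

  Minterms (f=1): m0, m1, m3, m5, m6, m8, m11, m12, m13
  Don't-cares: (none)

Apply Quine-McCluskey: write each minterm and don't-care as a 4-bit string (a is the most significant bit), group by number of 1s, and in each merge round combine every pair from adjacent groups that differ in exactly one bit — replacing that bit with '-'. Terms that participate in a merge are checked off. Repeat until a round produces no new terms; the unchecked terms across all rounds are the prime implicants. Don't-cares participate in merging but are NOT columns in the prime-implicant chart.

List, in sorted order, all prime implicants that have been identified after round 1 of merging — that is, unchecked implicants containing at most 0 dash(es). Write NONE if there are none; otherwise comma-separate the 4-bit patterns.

size-2^0 implicants → 0000(✓)  0001(✓)  0011(✓)  0101(✓)  0110  1000(✓)  1011(✓)  1100(✓)  1101(✓)
size-2^1 implicants → -000  -011  -101  0-01  00-1  000-  1-00  110-
Unchecked terms (primes): -000, -011, -101, 0-01, 00-1, 000-, 0110, 1-00, 110-

0110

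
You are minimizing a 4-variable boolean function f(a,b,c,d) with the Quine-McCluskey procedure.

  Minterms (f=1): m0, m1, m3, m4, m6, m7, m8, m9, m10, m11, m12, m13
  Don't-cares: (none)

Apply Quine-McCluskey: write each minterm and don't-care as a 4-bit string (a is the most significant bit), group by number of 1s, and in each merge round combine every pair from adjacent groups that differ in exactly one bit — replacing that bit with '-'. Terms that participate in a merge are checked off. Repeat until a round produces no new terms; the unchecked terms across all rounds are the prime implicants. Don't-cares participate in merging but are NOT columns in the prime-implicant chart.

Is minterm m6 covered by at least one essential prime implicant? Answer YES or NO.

Round 0: 0000✓ 0001✓ 0011✓ 0100✓ 0110✓ 0111✓ 1000✓ 1001✓ 1010✓ 1011✓ 1100✓ 1101✓
Round 1: -000✓ -001✓ -011✓ -100✓ 0-00✓ 0-11 00-1✓ 000-✓ 01-0 011- 1-00✓ 1-01✓ 10-0✓ 10-1✓ 100-✓ 101-✓ 110-✓
Round 2: --00 -0-1 -00- 1-0- 10--
PIs = {--00, -0-1, -00-, 0-11, 01-0, 011-, 1-0-, 10--}
Coverage chart:
  m0: --00,-00-
  m1: -0-1,-00-
  m3: -0-1,0-11
  m4: --00,01-0
  m6: 01-0,011-
  m7: 0-11,011-
  m8: --00,-00-,1-0-,10--
  m9: -0-1,-00-,1-0-,10--
  m10: 10-- ←essential
  m11: -0-1,10--
  m12: --00,1-0-
  m13: 1-0- ←essential
Essential: 1-0-, 10--

NO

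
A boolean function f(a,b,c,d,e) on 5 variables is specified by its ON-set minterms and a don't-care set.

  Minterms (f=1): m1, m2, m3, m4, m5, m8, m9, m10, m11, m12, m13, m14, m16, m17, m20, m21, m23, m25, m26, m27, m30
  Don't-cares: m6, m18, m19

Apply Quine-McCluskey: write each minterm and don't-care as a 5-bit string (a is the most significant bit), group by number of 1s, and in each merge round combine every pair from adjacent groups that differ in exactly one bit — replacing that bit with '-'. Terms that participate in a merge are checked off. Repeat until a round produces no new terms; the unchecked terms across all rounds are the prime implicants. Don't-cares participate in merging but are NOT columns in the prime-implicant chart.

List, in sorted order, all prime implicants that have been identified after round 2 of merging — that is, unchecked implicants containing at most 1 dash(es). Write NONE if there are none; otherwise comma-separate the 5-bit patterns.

Round 0: 00001✓ 00010✓ 00011✓ 00100✓ 00101✓ 00110✓ 01000✓ 01001✓ 01010✓ 01011✓ 01100✓ 01101✓ 01110✓ 10000✓ 10001✓ 10010✓ 10011✓ 10100✓ 10101✓ 10111✓ 11001✓ 11010✓ 11011✓ 11110✓
Round 1: -0001✓ -0010✓ -0011✓ -0100✓ -0101✓ -1001✓ -1010✓ -1011✓ -1110✓ 0-001✓ 0-010✓ 0-011✓ 0-100✓ 0-101✓ 0-110✓ 00-01✓ 00-10✓ 000-1✓ 0001-✓ 001-0✓ 0010-✓ 01-00✓ 01-01✓ 01-10✓ 010-0✓ 010-1✓ 0100-✓ 0101-✓ 011-0✓ 0110-✓ 1-001✓ 1-010✓ 1-011✓ 10-00✓ 10-01✓ 10-11✓ 100-0✓ 100-1✓ 1000-✓ 1001-✓ 101-1✓ 1010-✓ 11-10✓ 110-1✓ 1101-✓
Round 2: --001✓ --010✓ --011✓ -0-01 -00-1✓ -001-✓ -010- -1-10 -10-1✓ -101-✓ 0--01 0--10 0-0-1✓ 0-01-✓ 0-1-0 0-10- 01--0 01-0- 010-- 1-0-1✓ 1-01-✓ 10--1 10-0- 100--
Round 3: --0-1 --01-
PIs = {--0-1, --01-, -0-01, -010-, -1-10, 0--01, 0--10, 0-1-0, 0-10-, 01--0, 01-0-, 010--, 10--1, 10-0-, 100--}

NONE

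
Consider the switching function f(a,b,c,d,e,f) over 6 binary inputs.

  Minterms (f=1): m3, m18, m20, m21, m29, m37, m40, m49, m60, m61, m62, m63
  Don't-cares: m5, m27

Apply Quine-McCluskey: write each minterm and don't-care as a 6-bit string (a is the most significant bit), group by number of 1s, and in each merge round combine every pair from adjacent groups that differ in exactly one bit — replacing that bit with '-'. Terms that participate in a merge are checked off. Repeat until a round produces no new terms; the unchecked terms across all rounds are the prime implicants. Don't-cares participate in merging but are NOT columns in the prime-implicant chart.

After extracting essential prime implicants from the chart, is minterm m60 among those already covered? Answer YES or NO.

YES

Round 0: 000011 000101✓ 010010 010100✓ 010101✓ 011011 011101✓ 100101✓ 101000 110001 111100✓ 111101✓ 111110✓ 111111✓
Round 1: -00101 -11101 0-0101 01-101 01010- 1111-0✓ 1111-1✓ 11110-✓ 11111-✓
Round 2: 1111--
PIs = {-00101, -11101, 0-0101, 000011, 01-101, 010010, 01010-, 011011, 101000, 110001, 1111--}
Coverage chart:
  m3: 000011 ←essential
  m18: 010010 ←essential
  m20: 01010- ←essential
  m21: 0-0101,01-101,01010-
  m29: -11101,01-101
  m37: -00101 ←essential
  m40: 101000 ←essential
  m49: 110001 ←essential
  m60: 1111-- ←essential
  m61: -11101,1111--
  m62: 1111-- ←essential
  m63: 1111-- ←essential
Essential: -00101, 000011, 010010, 01010-, 101000, 110001, 1111--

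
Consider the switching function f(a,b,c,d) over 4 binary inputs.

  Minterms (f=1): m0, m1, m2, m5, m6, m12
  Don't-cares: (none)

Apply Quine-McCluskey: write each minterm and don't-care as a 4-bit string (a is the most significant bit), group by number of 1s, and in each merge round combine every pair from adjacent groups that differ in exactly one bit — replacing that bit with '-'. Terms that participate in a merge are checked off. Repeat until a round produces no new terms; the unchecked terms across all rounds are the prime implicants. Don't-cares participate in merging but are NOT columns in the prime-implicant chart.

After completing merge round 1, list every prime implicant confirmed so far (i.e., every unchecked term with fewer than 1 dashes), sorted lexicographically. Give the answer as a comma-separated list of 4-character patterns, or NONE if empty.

size-2^0 implicants → 0000(✓)  0001(✓)  0010(✓)  0101(✓)  0110(✓)  1100
size-2^1 implicants → 0-01  0-10  00-0  000-
Unchecked terms (primes): 0-01, 0-10, 00-0, 000-, 1100

1100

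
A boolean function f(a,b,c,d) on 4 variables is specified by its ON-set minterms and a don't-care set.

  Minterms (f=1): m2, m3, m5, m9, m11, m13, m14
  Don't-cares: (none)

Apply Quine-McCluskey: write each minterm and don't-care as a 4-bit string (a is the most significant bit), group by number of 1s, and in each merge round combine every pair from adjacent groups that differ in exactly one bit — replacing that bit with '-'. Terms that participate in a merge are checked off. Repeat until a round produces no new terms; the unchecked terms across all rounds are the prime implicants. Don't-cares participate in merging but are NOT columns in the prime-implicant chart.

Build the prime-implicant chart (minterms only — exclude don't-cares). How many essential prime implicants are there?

[col 0] 0010*, 0011*, 0101*, 1001*, 1011*, 1101*, 1110
[col 1] -011, -101, 001-, 1-01, 10-1
Prime implicants: -011, -101, 001-, 1-01, 10-1, 1110
PI chart (minterm → PIs covering it):
  2 | 001-  (sole → essential)
  3 | -011,001-
  5 | -101  (sole → essential)
  9 | 1-01,10-1
  11 | -011,10-1
  13 | -101,1-01
  14 | 1110  (sole → essential)
Essential prime implicants: -101, 001-, 1110

3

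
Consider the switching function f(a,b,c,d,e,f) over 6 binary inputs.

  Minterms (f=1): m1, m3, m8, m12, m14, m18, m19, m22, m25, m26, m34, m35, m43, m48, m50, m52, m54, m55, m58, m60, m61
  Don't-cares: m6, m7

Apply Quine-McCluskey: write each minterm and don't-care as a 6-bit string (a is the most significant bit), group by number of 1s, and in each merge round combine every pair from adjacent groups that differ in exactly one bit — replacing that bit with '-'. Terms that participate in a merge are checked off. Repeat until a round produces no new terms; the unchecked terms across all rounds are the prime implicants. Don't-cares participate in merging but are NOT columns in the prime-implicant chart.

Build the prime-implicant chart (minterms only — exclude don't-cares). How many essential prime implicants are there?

[col 0] 000001*, 000011*, 000110*, 000111*, 001000*, 001100*, 001110*, 010010*, 010011*, 010110*, 011001, 011010*, 100010*, 100011*, 101011*, 110000*, 110010*, 110100*, 110110*, 110111*, 111010*, 111100*, 111101*
[col 1] -00011, -10010*, -10110*, -11010*, 0-0011, 0-0110, 00-110, 000-11, 0000-1, 00011-, 001-00, 0011-0, 01-010*, 010-10*, 01001-, 1-0010, 10-011, 10001-, 11-010*, 11-100, 110-00*, 110-10*, 1100-0*, 1101-0*, 11011-, 11110-
[col 2] -1-010, -10-10, 110--0
Prime implicants: -00011, -1-010, -10-10, 0-0011, 0-0110, 00-110, 000-11, 0000-1, 00011-, 001-00, 0011-0, 01001-, 011001, 1-0010, 10-011, 10001-, 11-100, 110--0, 11011-, 11110-
PI chart (minterm → PIs covering it):
  1 | 0000-1  (sole → essential)
  3 | -00011,0-0011,000-11,0000-1
  8 | 001-00  (sole → essential)
  12 | 001-00,0011-0
  14 | 00-110,0011-0
  18 | -1-010,-10-10,01001-
  19 | 0-0011,01001-
  22 | -10-10,0-0110
  25 | 011001  (sole → essential)
  26 | -1-010  (sole → essential)
  34 | 1-0010,10001-
  35 | -00011,10-011,10001-
  43 | 10-011  (sole → essential)
  48 | 110--0  (sole → essential)
  50 | -1-010,-10-10,1-0010,110--0
  52 | 11-100,110--0
  54 | -10-10,110--0,11011-
  55 | 11011-  (sole → essential)
  58 | -1-010  (sole → essential)
  60 | 11-100,11110-
  61 | 11110-  (sole → essential)
Essential prime implicants: -1-010, 0000-1, 001-00, 011001, 10-011, 110--0, 11011-, 11110-

8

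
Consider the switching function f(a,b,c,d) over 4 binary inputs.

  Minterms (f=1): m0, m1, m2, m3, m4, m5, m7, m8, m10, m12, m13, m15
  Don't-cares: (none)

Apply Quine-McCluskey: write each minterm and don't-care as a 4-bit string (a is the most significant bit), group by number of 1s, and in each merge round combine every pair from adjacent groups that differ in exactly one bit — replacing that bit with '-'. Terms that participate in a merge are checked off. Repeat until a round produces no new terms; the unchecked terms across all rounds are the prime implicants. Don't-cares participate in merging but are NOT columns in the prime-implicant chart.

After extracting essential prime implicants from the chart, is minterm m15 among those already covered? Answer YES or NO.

size-2^0 implicants → 0000(✓)  0001(✓)  0010(✓)  0011(✓)  0100(✓)  0101(✓)  0111(✓)  1000(✓)  1010(✓)  1100(✓)  1101(✓)  1111(✓)
size-2^1 implicants → -000(✓)  -010(✓)  -100(✓)  -101(✓)  -111(✓)  0-00(✓)  0-01(✓)  0-11(✓)  00-0(✓)  00-1(✓)  000-(✓)  001-(✓)  01-1(✓)  010-(✓)  1-00(✓)  10-0(✓)  11-1(✓)  110-(✓)
size-2^2 implicants → --00  -0-0  -1-1  -10-  0--1  0-0-  00--
Unchecked terms (primes): --00, -0-0, -1-1, -10-, 0--1, 0-0-, 00--
Minterm coverage:
  m0 ⊆ --00,-0-0,0-0-,00--
  m1 ⊆ 0--1,0-0-,00--
  m2 ⊆ -0-0,00--
  m3 ⊆ 0--1,00--
  m4 ⊆ --00,-10-,0-0-
  m5 ⊆ -1-1,-10-,0--1,0-0-
  m7 ⊆ -1-1,0--1
  m8 ⊆ --00,-0-0
  m10 ⊆ -0-0 [E]
  m12 ⊆ --00,-10-
  m13 ⊆ -1-1,-10-
  m15 ⊆ -1-1 [E]
E = {-0-0, -1-1}

YES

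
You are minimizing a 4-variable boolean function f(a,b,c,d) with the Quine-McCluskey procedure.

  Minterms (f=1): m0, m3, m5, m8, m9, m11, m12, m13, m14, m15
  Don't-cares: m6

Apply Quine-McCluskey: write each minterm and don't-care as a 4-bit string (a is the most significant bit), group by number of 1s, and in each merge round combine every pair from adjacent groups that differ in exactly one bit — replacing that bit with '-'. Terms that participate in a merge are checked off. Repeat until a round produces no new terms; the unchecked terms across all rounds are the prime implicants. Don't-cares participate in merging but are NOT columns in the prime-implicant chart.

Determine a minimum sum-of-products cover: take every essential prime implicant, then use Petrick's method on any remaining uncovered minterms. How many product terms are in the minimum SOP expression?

[col 0] 0000*, 0011*, 0101*, 0110*, 1000*, 1001*, 1011*, 1100*, 1101*, 1110*, 1111*
[col 1] -000, -011, -101, -110, 1-00*, 1-01*, 1-11*, 10-1*, 100-*, 11-0*, 11-1*, 110-*, 111-*
[col 2] 1--1, 1-0-, 11--
Prime implicants: -000, -011, -101, -110, 1--1, 1-0-, 11--
PI chart (minterm → PIs covering it):
  0 | -000  (sole → essential)
  3 | -011  (sole → essential)
  5 | -101  (sole → essential)
  8 | -000,1-0-
  9 | 1--1,1-0-
  11 | -011,1--1
  12 | 1-0-,11--
  13 | -101,1--1,1-0-,11--
  14 | -110,11--
  15 | 1--1,11--
Essential prime implicants: -000, -011, -101
Petrick residual → 1--1, 11--
Minimum SOP uses 5 PIs: b'c'd' + b'cd + bc'd + ad + ab

5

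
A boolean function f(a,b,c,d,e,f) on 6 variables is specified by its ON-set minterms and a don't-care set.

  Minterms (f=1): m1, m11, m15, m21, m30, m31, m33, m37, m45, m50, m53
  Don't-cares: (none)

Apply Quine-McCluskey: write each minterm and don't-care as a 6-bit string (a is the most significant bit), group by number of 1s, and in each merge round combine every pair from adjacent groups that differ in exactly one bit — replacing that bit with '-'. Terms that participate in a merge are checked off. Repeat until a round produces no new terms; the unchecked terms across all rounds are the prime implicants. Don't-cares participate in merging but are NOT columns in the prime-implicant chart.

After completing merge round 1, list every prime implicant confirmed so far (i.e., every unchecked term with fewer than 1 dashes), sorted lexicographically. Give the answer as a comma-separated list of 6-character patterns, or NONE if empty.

110010

[col 0] 000001*, 001011*, 001111*, 010101*, 011110*, 011111*, 100001*, 100101*, 101101*, 110010, 110101*
[col 1] -00001, -10101, 0-1111, 001-11, 01111-, 1-0101, 10-101, 100-01
Prime implicants: -00001, -10101, 0-1111, 001-11, 01111-, 1-0101, 10-101, 100-01, 110010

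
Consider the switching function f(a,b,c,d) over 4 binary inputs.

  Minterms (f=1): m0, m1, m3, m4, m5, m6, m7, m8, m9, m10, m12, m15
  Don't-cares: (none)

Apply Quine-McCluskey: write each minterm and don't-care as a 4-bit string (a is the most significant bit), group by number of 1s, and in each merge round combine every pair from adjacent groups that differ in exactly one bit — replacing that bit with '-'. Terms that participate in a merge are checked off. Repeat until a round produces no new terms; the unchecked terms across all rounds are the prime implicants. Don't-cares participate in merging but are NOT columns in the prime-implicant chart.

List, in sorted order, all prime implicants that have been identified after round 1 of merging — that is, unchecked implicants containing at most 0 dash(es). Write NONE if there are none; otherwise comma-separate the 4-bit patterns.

NONE

[col 0] 0000*, 0001*, 0011*, 0100*, 0101*, 0110*, 0111*, 1000*, 1001*, 1010*, 1100*, 1111*
[col 1] -000*, -001*, -100*, -111, 0-00*, 0-01*, 0-11*, 00-1*, 000-*, 01-0*, 01-1*, 010-*, 011-*, 1-00*, 10-0, 100-*
[col 2] --00, -00-, 0--1, 0-0-, 01--
Prime implicants: --00, -00-, -111, 0--1, 0-0-, 01--, 10-0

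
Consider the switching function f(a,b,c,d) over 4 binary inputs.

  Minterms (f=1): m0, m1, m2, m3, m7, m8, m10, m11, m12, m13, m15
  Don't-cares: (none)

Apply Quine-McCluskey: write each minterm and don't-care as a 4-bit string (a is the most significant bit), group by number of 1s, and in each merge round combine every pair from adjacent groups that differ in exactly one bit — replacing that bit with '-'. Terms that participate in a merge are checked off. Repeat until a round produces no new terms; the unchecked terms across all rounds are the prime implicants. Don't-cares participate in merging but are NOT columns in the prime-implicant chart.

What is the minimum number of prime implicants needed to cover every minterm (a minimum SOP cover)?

Round 0: 0000✓ 0001✓ 0010✓ 0011✓ 0111✓ 1000✓ 1010✓ 1011✓ 1100✓ 1101✓ 1111✓
Round 1: -000✓ -010✓ -011✓ -111✓ 0-11✓ 00-0✓ 00-1✓ 000-✓ 001-✓ 1-00 1-11✓ 10-0✓ 101-✓ 11-1 110-
Round 2: --11 -0-0 -01- 00--
PIs = {--11, -0-0, -01-, 00--, 1-00, 11-1, 110-}
Coverage chart:
  m0: -0-0,00--
  m1: 00-- ←essential
  m2: -0-0,-01-,00--
  m3: --11,-01-,00--
  m7: --11 ←essential
  m8: -0-0,1-00
  m10: -0-0,-01-
  m11: --11,-01-
  m12: 1-00,110-
  m13: 11-1,110-
  m15: --11,11-1
Essential: --11, 00--
Petrick residual → -0-0, 110-
Min cover (4 terms): cd + b'd' + a'b' + abc'

4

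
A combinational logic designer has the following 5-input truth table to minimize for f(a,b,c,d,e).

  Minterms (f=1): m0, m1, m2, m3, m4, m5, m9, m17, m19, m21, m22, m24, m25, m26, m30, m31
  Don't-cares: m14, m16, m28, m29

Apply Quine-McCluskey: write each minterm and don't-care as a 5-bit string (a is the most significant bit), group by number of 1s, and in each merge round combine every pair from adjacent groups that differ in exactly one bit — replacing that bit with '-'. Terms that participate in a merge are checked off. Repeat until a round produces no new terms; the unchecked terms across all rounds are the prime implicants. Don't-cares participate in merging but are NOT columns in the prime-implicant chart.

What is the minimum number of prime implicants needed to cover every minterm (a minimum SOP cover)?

8

size-2^0 implicants → 00000(✓)  00001(✓)  00010(✓)  00011(✓)  00100(✓)  00101(✓)  01001(✓)  01110(✓)  10000(✓)  10001(✓)  10011(✓)  10101(✓)  10110(✓)  11000(✓)  11001(✓)  11010(✓)  11100(✓)  11101(✓)  11110(✓)  11111(✓)
size-2^1 implicants → -0000(✓)  -0001(✓)  -0011(✓)  -0101(✓)  -1001(✓)  -1110  0-001(✓)  00-00(✓)  00-01(✓)  000-0(✓)  000-1(✓)  0000-(✓)  0001-(✓)  0010-(✓)  1-000(✓)  1-001(✓)  1-101(✓)  1-110  10-01(✓)  100-1(✓)  1000-(✓)  11-00(✓)  11-01(✓)  11-10(✓)  110-0(✓)  1100-(✓)  111-0(✓)  111-1(✓)  1110-(✓)  1111-(✓)
size-2^2 implicants → --001  -0-01  -00-1  -000-  00-0-  000--  1--01  1-00-  11--0  11-0-  111--
Unchecked terms (primes): --001, -0-01, -00-1, -000-, -1110, 00-0-, 000--, 1--01, 1-00-, 1-110, 11--0, 11-0-, 111--
Minterm coverage:
  m0 ⊆ -000-,00-0-,000--
  m1 ⊆ --001,-0-01,-00-1,-000-,00-0-,000--
  m2 ⊆ 000-- [E]
  m3 ⊆ -00-1,000--
  m4 ⊆ 00-0- [E]
  m5 ⊆ -0-01,00-0-
  m9 ⊆ --001 [E]
  m17 ⊆ --001,-0-01,-00-1,-000-,1--01,1-00-
  m19 ⊆ -00-1 [E]
  m21 ⊆ -0-01,1--01
  m22 ⊆ 1-110 [E]
  m24 ⊆ 1-00-,11--0,11-0-
  m25 ⊆ --001,1--01,1-00-,11-0-
  m26 ⊆ 11--0 [E]
  m30 ⊆ -1110,1-110,11--0,111--
  m31 ⊆ 111-- [E]
E = {--001, -00-1, 00-0-, 000--, 1-110, 11--0, 111--}
Petrick residual → -0-01
Cover = c'd'e + b'd'e + b'c'e + a'b'd' + a'b'c' + acde' + abe' + abc  |cover|=8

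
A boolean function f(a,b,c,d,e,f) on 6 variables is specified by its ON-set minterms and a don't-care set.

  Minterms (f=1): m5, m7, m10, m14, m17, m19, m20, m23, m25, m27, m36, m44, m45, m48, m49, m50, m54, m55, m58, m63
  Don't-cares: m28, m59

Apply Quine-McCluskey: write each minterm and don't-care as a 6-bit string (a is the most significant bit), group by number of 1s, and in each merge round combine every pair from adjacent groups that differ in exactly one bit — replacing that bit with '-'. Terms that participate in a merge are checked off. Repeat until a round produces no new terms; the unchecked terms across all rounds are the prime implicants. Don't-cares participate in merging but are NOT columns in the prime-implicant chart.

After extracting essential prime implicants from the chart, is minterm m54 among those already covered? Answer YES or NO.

size-2^0 implicants → 000101(✓)  000111(✓)  001010(✓)  001110(✓)  010001(✓)  010011(✓)  010100(✓)  010111(✓)  011001(✓)  011011(✓)  011100(✓)  100100(✓)  101100(✓)  101101(✓)  110000(✓)  110001(✓)  110010(✓)  110110(✓)  110111(✓)  111010(✓)  111011(✓)  111111(✓)
size-2^1 implicants → -10001  -10111  -11011  0-0111  0001-1  001-10  01-001(✓)  01-011(✓)  01-100  010-11  0100-1(✓)  0110-1(✓)  10-100  10110-  11-010  11-111  110-10  1100-0  11000-  11011-  111-11  11101-
size-2^2 implicants → 01-0-1
Unchecked terms (primes): -10001, -10111, -11011, 0-0111, 0001-1, 001-10, 01-0-1, 01-100, 010-11, 10-100, 10110-, 11-010, 11-111, 110-10, 1100-0, 11000-, 11011-, 111-11, 11101-
Minterm coverage:
  m5 ⊆ 0001-1 [E]
  m7 ⊆ 0-0111,0001-1
  m10 ⊆ 001-10 [E]
  m14 ⊆ 001-10 [E]
  m17 ⊆ -10001,01-0-1
  m19 ⊆ 01-0-1,010-11
  m20 ⊆ 01-100 [E]
  m23 ⊆ -10111,0-0111,010-11
  m25 ⊆ 01-0-1 [E]
  m27 ⊆ -11011,01-0-1
  m36 ⊆ 10-100 [E]
  m44 ⊆ 10-100,10110-
  m45 ⊆ 10110- [E]
  m48 ⊆ 1100-0,11000-
  m49 ⊆ -10001,11000-
  m50 ⊆ 11-010,110-10,1100-0
  m54 ⊆ 110-10,11011-
  m55 ⊆ -10111,11-111,11011-
  m58 ⊆ 11-010,11101-
  m63 ⊆ 11-111,111-11
E = {0001-1, 001-10, 01-0-1, 01-100, 10-100, 10110-}

NO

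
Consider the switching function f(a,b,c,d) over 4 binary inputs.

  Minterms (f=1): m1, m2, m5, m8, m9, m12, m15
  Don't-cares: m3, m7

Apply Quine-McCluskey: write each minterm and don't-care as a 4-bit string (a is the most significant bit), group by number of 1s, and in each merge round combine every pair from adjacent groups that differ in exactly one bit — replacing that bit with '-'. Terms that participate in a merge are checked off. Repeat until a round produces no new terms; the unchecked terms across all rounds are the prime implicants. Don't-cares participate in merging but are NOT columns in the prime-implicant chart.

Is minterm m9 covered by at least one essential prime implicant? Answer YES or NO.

NO

[col 0] 0001*, 0010*, 0011*, 0101*, 0111*, 1000*, 1001*, 1100*, 1111*
[col 1] -001, -111, 0-01*, 0-11*, 00-1*, 001-, 01-1*, 1-00, 100-
[col 2] 0--1
Prime implicants: -001, -111, 0--1, 001-, 1-00, 100-
PI chart (minterm → PIs covering it):
  1 | -001,0--1
  2 | 001-  (sole → essential)
  5 | 0--1  (sole → essential)
  8 | 1-00,100-
  9 | -001,100-
  12 | 1-00  (sole → essential)
  15 | -111  (sole → essential)
Essential prime implicants: -111, 0--1, 001-, 1-00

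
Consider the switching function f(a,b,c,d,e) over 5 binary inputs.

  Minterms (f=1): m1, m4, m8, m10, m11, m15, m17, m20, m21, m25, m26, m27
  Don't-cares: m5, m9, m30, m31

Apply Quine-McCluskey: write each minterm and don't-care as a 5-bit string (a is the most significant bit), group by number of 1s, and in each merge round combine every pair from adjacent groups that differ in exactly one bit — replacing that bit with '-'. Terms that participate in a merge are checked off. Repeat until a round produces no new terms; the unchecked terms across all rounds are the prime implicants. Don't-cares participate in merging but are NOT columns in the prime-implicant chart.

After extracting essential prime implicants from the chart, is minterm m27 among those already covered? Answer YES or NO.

YES

Round 0: 00001✓ 00100✓ 00101✓ 01000✓ 01001✓ 01010✓ 01011✓ 01111✓ 10001✓ 10100✓ 10101✓ 11001✓ 11010✓ 11011✓ 11110✓ 11111✓
Round 1: -0001✓ -0100✓ -0101✓ -1001✓ -1010✓ -1011✓ -1111✓ 0-001✓ 00-01✓ 0010-✓ 01-11✓ 010-0✓ 010-1✓ 0100-✓ 0101-✓ 1-001✓ 10-01✓ 1010-✓ 11-10✓ 11-11✓ 110-1✓ 1101-✓ 1111-✓
Round 2: --001 -0-01 -010- -1-11 -10-1 -101- 010-- 11-1-
PIs = {--001, -0-01, -010-, -1-11, -10-1, -101-, 010--, 11-1-}
Coverage chart:
  m1: --001,-0-01
  m4: -010- ←essential
  m8: 010-- ←essential
  m10: -101-,010--
  m11: -1-11,-10-1,-101-,010--
  m15: -1-11 ←essential
  m17: --001,-0-01
  m20: -010- ←essential
  m21: -0-01,-010-
  m25: --001,-10-1
  m26: -101-,11-1-
  m27: -1-11,-10-1,-101-,11-1-
Essential: -010-, -1-11, 010--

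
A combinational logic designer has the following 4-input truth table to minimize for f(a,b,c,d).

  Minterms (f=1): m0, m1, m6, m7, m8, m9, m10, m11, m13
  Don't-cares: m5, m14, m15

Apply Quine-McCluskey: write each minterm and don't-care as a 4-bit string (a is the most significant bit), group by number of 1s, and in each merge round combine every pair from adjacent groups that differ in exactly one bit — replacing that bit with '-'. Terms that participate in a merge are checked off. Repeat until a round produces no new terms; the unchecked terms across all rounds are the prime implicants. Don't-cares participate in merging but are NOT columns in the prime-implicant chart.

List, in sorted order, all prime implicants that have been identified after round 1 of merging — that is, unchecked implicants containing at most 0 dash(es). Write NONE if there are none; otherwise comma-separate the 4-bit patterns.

size-2^0 implicants → 0000(✓)  0001(✓)  0101(✓)  0110(✓)  0111(✓)  1000(✓)  1001(✓)  1010(✓)  1011(✓)  1101(✓)  1110(✓)  1111(✓)
size-2^1 implicants → -000(✓)  -001(✓)  -101(✓)  -110(✓)  -111(✓)  0-01(✓)  000-(✓)  01-1(✓)  011-(✓)  1-01(✓)  1-10(✓)  1-11(✓)  10-0(✓)  10-1(✓)  100-(✓)  101-(✓)  11-1(✓)  111-(✓)
size-2^2 implicants → --01  -00-  -1-1  -11-  1--1  1-1-  10--
Unchecked terms (primes): --01, -00-, -1-1, -11-, 1--1, 1-1-, 10--

NONE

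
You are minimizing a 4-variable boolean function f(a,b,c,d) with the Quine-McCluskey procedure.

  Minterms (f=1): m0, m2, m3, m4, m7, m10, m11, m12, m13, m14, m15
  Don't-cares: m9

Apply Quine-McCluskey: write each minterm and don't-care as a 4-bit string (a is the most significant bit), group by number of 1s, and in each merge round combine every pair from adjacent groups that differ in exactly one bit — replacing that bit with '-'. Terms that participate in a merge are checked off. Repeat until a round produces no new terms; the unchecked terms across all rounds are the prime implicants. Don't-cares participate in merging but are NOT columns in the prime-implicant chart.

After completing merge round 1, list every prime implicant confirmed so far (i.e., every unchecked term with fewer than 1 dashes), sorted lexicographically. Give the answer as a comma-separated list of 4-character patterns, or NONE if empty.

[col 0] 0000*, 0010*, 0011*, 0100*, 0111*, 1001*, 1010*, 1011*, 1100*, 1101*, 1110*, 1111*
[col 1] -010*, -011*, -100, -111*, 0-00, 0-11*, 00-0, 001-*, 1-01*, 1-10*, 1-11*, 10-1*, 101-*, 11-0*, 11-1*, 110-*, 111-*
[col 2] --11, -01-, 1--1, 1-1-, 11--
Prime implicants: --11, -01-, -100, 0-00, 00-0, 1--1, 1-1-, 11--

NONE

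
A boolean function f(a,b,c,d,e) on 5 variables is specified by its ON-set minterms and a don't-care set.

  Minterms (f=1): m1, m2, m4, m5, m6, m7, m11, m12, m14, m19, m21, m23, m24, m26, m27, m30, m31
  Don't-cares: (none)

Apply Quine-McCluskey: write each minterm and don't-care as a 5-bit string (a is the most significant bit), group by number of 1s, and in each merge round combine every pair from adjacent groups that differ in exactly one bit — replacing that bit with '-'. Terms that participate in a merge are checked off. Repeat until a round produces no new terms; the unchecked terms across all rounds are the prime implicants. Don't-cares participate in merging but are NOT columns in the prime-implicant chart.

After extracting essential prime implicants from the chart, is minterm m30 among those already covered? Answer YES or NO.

NO

Round 0: 00001✓ 00010✓ 00100✓ 00101✓ 00110✓ 00111✓ 01011✓ 01100✓ 01110✓ 10011✓ 10101✓ 10111✓ 11000✓ 11010✓ 11011✓ 11110✓ 11111✓
Round 1: -0101✓ -0111✓ -1011 -1110 0-100✓ 0-110✓ 00-01 00-10 001-0✓ 001-1✓ 0010-✓ 0011-✓ 011-0✓ 1-011✓ 1-111✓ 10-11✓ 101-1✓ 11-10✓ 11-11✓ 110-0 1101-✓ 1111-✓
Round 2: -01-1 0-1-0 001-- 1--11 11-1-
PIs = {-01-1, -1011, -1110, 0-1-0, 00-01, 00-10, 001--, 1--11, 11-1-, 110-0}
Coverage chart:
  m1: 00-01 ←essential
  m2: 00-10 ←essential
  m4: 0-1-0,001--
  m5: -01-1,00-01,001--
  m6: 0-1-0,00-10,001--
  m7: -01-1,001--
  m11: -1011 ←essential
  m12: 0-1-0 ←essential
  m14: -1110,0-1-0
  m19: 1--11 ←essential
  m21: -01-1 ←essential
  m23: -01-1,1--11
  m24: 110-0 ←essential
  m26: 11-1-,110-0
  m27: -1011,1--11,11-1-
  m30: -1110,11-1-
  m31: 1--11,11-1-
Essential: -01-1, -1011, 0-1-0, 00-01, 00-10, 1--11, 110-0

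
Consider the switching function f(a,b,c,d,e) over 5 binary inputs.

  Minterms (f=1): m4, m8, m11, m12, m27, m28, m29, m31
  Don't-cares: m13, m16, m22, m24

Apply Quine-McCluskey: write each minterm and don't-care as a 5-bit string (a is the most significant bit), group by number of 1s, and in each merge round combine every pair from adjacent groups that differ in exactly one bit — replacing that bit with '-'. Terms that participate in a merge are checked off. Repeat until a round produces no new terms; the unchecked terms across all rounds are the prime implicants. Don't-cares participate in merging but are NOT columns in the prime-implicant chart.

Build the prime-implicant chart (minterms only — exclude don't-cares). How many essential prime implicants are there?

[col 0] 00100*, 01000*, 01011*, 01100*, 01101*, 10000*, 10110, 11000*, 11011*, 11100*, 11101*, 11111*
[col 1] -1000*, -1011, -1100*, -1101*, 0-100, 01-00*, 0110-*, 1-000, 11-00*, 11-11, 111-1, 1110-*
[col 2] -1-00, -110-
Prime implicants: -1-00, -1011, -110-, 0-100, 1-000, 10110, 11-11, 111-1
PI chart (minterm → PIs covering it):
  4 | 0-100  (sole → essential)
  8 | -1-00  (sole → essential)
  11 | -1011  (sole → essential)
  12 | -1-00,-110-,0-100
  27 | -1011,11-11
  28 | -1-00,-110-
  29 | -110-,111-1
  31 | 11-11,111-1
Essential prime implicants: -1-00, -1011, 0-100

3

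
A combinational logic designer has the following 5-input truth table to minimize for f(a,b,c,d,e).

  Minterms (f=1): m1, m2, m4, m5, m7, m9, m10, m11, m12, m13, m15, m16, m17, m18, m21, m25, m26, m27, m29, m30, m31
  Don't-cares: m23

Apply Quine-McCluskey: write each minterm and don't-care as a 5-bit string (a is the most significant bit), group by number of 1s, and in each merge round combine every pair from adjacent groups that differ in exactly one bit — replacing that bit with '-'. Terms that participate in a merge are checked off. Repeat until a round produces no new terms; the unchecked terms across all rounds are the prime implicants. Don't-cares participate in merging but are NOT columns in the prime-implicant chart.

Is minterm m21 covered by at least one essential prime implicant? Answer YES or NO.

size-2^0 implicants → 00001(✓)  00010(✓)  00100(✓)  00101(✓)  00111(✓)  01001(✓)  01010(✓)  01011(✓)  01100(✓)  01101(✓)  01111(✓)  10000(✓)  10001(✓)  10010(✓)  10101(✓)  10111(✓)  11001(✓)  11010(✓)  11011(✓)  11101(✓)  11110(✓)  11111(✓)
size-2^1 implicants → -0001(✓)  -0010(✓)  -0101(✓)  -0111(✓)  -1001(✓)  -1010(✓)  -1011(✓)  -1101(✓)  -1111(✓)  0-001(✓)  0-010(✓)  0-100(✓)  0-101(✓)  0-111(✓)  00-01(✓)  001-1(✓)  0010-(✓)  01-01(✓)  01-11(✓)  010-1(✓)  0101-(✓)  011-1(✓)  0110-(✓)  1-001(✓)  1-010(✓)  1-101(✓)  1-111(✓)  10-01(✓)  100-0  1000-  101-1(✓)  11-01(✓)  11-10(✓)  11-11(✓)  110-1(✓)  1101-(✓)  111-1(✓)  1111-(✓)
size-2^2 implicants → --001(✓)  --010  --101(✓)  --111(✓)  -0-01(✓)  -01-1(✓)  -1-01(✓)  -1-11(✓)  -10-1(✓)  -101-  -11-1(✓)  0--01(✓)  0-1-1(✓)  0-10-  01--1(✓)  1--01(✓)  1-1-1(✓)  11--1(✓)  11-1-
size-2^3 implicants → ---01  --1-1  -1--1
Unchecked terms (primes): ---01, --010, --1-1, -1--1, -101-, 0-10-, 100-0, 1000-, 11-1-
Minterm coverage:
  m1 ⊆ ---01 [E]
  m2 ⊆ --010 [E]
  m4 ⊆ 0-10- [E]
  m5 ⊆ ---01,--1-1,0-10-
  m7 ⊆ --1-1 [E]
  m9 ⊆ ---01,-1--1
  m10 ⊆ --010,-101-
  m11 ⊆ -1--1,-101-
  m12 ⊆ 0-10- [E]
  m13 ⊆ ---01,--1-1,-1--1,0-10-
  m15 ⊆ --1-1,-1--1
  m16 ⊆ 100-0,1000-
  m17 ⊆ ---01,1000-
  m18 ⊆ --010,100-0
  m21 ⊆ ---01,--1-1
  m25 ⊆ ---01,-1--1
  m26 ⊆ --010,-101-,11-1-
  m27 ⊆ -1--1,-101-,11-1-
  m29 ⊆ ---01,--1-1,-1--1
  m30 ⊆ 11-1- [E]
  m31 ⊆ --1-1,-1--1,11-1-
E = {---01, --010, --1-1, 0-10-, 11-1-}

YES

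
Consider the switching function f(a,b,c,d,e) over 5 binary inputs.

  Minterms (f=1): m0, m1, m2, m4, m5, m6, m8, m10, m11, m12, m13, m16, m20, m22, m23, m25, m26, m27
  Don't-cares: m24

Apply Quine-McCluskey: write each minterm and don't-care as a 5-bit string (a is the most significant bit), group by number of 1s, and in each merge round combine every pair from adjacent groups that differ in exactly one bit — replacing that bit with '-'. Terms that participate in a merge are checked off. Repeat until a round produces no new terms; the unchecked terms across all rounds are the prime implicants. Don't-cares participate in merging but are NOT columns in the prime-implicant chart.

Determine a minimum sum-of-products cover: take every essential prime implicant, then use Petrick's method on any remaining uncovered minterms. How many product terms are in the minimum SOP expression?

size-2^0 implicants → 00000(✓)  00001(✓)  00010(✓)  00100(✓)  00101(✓)  00110(✓)  01000(✓)  01010(✓)  01011(✓)  01100(✓)  01101(✓)  10000(✓)  10100(✓)  10110(✓)  10111(✓)  11000(✓)  11001(✓)  11010(✓)  11011(✓)
size-2^1 implicants → -0000(✓)  -0100(✓)  -0110(✓)  -1000(✓)  -1010(✓)  -1011(✓)  0-000(✓)  0-010(✓)  0-100(✓)  0-101(✓)  00-00(✓)  00-01(✓)  00-10(✓)  000-0(✓)  0000-(✓)  001-0(✓)  0010-(✓)  01-00(✓)  010-0(✓)  0101-(✓)  0110-(✓)  1-000(✓)  10-00(✓)  101-0(✓)  1011-  110-0(✓)  110-1(✓)  1100-(✓)  1101-(✓)
size-2^2 implicants → --000  -0-00  -01-0  -10-0  -101-  0--00  0-0-0  0-10-  00--0  00-0-  110--
Unchecked terms (primes): --000, -0-00, -01-0, -10-0, -101-, 0--00, 0-0-0, 0-10-, 00--0, 00-0-, 1011-, 110--
Minterm coverage:
  m0 ⊆ --000,-0-00,0--00,0-0-0,00--0,00-0-
  m1 ⊆ 00-0- [E]
  m2 ⊆ 0-0-0,00--0
  m4 ⊆ -0-00,-01-0,0--00,0-10-,00--0,00-0-
  m5 ⊆ 0-10-,00-0-
  m6 ⊆ -01-0,00--0
  m8 ⊆ --000,-10-0,0--00,0-0-0
  m10 ⊆ -10-0,-101-,0-0-0
  m11 ⊆ -101- [E]
  m12 ⊆ 0--00,0-10-
  m13 ⊆ 0-10- [E]
  m16 ⊆ --000,-0-00
  m20 ⊆ -0-00,-01-0
  m22 ⊆ -01-0,1011-
  m23 ⊆ 1011- [E]
  m25 ⊆ 110-- [E]
  m26 ⊆ -10-0,-101-,110--
  m27 ⊆ -101-,110--
E = {-101-, 0-10-, 00-0-, 1011-, 110--}
Petrick residual → --000, -0-00, 00--0
Cover = c'd'e' + b'd'e' + bc'd + a'cd' + a'b'e' + a'b'd' + ab'cd + abc'  |cover|=8

8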